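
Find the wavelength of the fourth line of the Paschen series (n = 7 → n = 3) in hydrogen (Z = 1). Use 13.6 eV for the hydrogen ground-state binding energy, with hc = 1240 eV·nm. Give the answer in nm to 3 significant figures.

1010 nm

The Paschen series terminates on n_f = 3; the fourth line has n_i = 3+4 = 7.
ΔE = 13.60 × (1/3² − 1/7²) = 1.234 eV.
λ = 1240 / 1.234 = 1010 nm.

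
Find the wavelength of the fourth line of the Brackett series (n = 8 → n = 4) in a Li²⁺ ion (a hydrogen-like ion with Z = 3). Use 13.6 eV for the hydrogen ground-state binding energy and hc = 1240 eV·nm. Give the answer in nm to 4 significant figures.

216.1 nm

The Brackett series terminates on n_f = 4; the fourth line has n_i = 4+4 = 8.
ΔE = 122.4 × (1/4² − 1/8²) = 5.738 eV.
λ = 1240 / 5.738 = 216.1 nm.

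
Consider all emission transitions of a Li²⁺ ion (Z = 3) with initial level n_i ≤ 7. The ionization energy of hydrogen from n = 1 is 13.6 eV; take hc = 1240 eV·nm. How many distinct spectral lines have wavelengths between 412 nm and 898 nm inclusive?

3

Enumerate all n_i → n_f pairs with 1 ≤ n_f < n_i ≤ 7 and compute λ = 1240 / [13.6·9·(1/n_f² − 1/n_i²)].
Lines falling in [412, 898] nm: 5→4 (450.3 nm), 7→5 (517.1 nm), 6→5 (828.9 nm).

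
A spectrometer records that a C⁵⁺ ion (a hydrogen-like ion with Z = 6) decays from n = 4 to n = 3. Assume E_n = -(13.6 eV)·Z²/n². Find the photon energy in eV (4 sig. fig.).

The Bohr energies scale as Z², so for Z = 6: E_n = −489.6/n² eV.
E_4 = −489.6/16 = −30.60 eV and E_3 = −489.6/9 = −54.40 eV.
The photon energy is |E_4 − E_3| = 23.80 eV.

23.80 eV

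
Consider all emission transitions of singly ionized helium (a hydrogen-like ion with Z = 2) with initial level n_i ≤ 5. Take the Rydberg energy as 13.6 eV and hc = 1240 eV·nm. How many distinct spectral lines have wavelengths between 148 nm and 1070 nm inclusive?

Enumerate all n_i → n_f pairs with 1 ≤ n_f < n_i ≤ 5 and compute λ = 1240 / [13.6·4·(1/n_f² − 1/n_i²)].
Lines falling in [148, 1070] nm: 3→2 (164.1 nm), 5→3 (320.5 nm), 4→3 (468.9 nm), 5→4 (1013 nm).

4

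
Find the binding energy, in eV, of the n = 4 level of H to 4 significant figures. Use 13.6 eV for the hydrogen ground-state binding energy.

E_4 = −13.60/16 = −0.8500 eV, so ionization (to E = 0) requires 0.8500 eV.

0.8500 eV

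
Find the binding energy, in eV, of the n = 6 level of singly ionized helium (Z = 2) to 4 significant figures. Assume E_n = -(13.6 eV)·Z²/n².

1.511 eV

E_n = −13.6 Z²/n² = −54.40/n² eV for Z = 2.
E_6 = −54.40/36 = −1.511 eV, so ionization (to E = 0) requires 1.511 eV.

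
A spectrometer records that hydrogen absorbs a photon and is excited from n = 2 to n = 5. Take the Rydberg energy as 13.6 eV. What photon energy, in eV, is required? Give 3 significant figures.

2.86 eV

E_5 = −13.60/25 = −0.5440 eV and E_2 = −13.60/4 = −3.400 eV.
The photon energy is |E_5 − E_2| = 2.86 eV.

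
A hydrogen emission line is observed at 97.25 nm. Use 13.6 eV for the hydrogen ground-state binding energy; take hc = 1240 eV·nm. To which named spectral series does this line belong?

ΔE = 1240/97.25 = 12.75 eV.
This matches 13.6 × (1/1² − 1/4²), so n_f = 1: the Lyman series.

Lyman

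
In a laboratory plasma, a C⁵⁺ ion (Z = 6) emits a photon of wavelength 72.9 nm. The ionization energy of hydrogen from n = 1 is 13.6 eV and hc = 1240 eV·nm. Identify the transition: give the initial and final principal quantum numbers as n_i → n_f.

The photon energy is ΔE = hc/λ = 1240 / 72.9 = 17.01 eV.
With Z = 6, ΔE = 489.6 × (1/n_f² − 1/n_i²), so 1/n_f² − 1/n_i² = 0.03474.
Trying n_f = 4 gives 1/n_i² = 0.02776, i.e. n_i ≈ 6; this pair matches.

n_i = 6, n_f = 4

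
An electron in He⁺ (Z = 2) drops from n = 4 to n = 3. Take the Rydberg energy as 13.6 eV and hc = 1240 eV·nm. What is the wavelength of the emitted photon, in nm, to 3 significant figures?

For Z = 2 the level energies scale as Z², so the effective Rydberg energy is 13.6 × 4 = 54.40 eV.
ΔE = 54.40 × (1/3² − 1/4²) = 54.40 × 0.04861 = 2.644 eV.
λ = hc/ΔE = 1240 / 2.644 = 469 nm.

469 nm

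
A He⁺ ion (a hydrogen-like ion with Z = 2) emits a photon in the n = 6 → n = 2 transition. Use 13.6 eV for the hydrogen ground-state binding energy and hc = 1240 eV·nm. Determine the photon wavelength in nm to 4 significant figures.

102.6 nm

For Z = 2 the level energies scale as Z², so the effective Rydberg energy is 13.6 × 4 = 54.40 eV.
ΔE = 54.40 × (1/2² − 1/6²) = 54.40 × 0.2222 = 12.09 eV.
λ = hc/ΔE = 1240 / 12.09 = 102.6 nm.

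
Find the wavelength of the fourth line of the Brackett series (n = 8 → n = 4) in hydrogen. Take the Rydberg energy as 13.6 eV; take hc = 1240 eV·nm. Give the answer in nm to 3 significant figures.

1950 nm

The Brackett series terminates on n_f = 4; the fourth line has n_i = 4+4 = 8.
ΔE = 13.60 × (1/4² − 1/8²) = 0.6375 eV.
λ = 1240 / 0.6375 = 1950 nm.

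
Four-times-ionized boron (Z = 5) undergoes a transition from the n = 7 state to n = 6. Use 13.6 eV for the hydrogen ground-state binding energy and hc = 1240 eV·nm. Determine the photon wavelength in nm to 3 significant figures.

495 nm

For Z = 5 the level energies scale as Z², so the effective Rydberg energy is 13.6 × 25 = 340.0 eV.
ΔE = 340.0 × (1/6² − 1/7²) = 340.0 × 0.007370 = 2.506 eV.
λ = hc/ΔE = 1240 / 2.506 = 495 nm.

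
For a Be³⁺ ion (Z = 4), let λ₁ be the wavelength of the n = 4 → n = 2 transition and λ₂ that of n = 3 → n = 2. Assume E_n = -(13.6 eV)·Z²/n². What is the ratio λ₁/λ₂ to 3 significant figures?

0.741

λ ∝ 1/ΔE ∝ 1/(1/n_f² − 1/n_i²), and the Z² and hc factors cancel in the ratio.
λ₁/λ₂ = (1/2² − 1/3²)/(1/2² − 1/4²) = 0.1389/0.1875 = 0.741.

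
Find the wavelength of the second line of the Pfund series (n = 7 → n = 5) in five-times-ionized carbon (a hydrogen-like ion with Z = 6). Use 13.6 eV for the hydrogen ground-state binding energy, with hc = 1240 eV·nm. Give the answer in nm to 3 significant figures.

The Pfund series terminates on n_f = 5; the second line has n_i = 5+2 = 7.
ΔE = 489.6 × (1/5² − 1/7²) = 9.592 eV.
λ = 1240 / 9.592 = 129 nm.

129 nm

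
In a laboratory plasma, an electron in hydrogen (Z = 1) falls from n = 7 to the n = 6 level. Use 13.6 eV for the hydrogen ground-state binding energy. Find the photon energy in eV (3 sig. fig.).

E_7 = −13.60/49 = −0.2776 eV and E_6 = −13.60/36 = −0.3778 eV.
The photon energy is |E_7 − E_6| = 0.100 eV.

0.100 eV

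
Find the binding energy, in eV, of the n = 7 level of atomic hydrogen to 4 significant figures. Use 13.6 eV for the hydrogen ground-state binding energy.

0.2776 eV

E_7 = −13.60/49 = −0.2776 eV, so ionization (to E = 0) requires 0.2776 eV.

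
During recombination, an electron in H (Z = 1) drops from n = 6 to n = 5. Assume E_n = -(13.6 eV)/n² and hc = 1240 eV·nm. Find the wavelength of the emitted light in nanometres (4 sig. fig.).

ΔE = 13.60 × (1/5² − 1/6²) = 13.60 × 0.01222 = 0.1662 eV.
λ = hc/ΔE = 1240 / 0.1662 = 7460 nm.
This line belongs to the Pfund series.

7460 nm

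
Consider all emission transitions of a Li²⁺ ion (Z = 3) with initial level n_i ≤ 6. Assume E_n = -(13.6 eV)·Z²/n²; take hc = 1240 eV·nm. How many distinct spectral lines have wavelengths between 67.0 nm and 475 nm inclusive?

Enumerate all n_i → n_f pairs with 1 ≤ n_f < n_i ≤ 6 and compute λ = 1240 / [13.6·9·(1/n_f² − 1/n_i²)].
Lines falling in [67.0, 475] nm: 3→2 (72.94 nm), 6→3 (121.6 nm), 5→3 (142.5 nm), 4→3 (208.4 nm), 6→4 (291.8 nm), 5→4 (450.3 nm).

6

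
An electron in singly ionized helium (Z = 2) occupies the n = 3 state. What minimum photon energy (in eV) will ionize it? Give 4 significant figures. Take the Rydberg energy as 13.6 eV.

E_n = −13.6 Z²/n² = −54.40/n² eV for Z = 2.
E_3 = −54.40/9 = −6.044 eV, so ionization (to E = 0) requires 6.044 eV.

6.044 eV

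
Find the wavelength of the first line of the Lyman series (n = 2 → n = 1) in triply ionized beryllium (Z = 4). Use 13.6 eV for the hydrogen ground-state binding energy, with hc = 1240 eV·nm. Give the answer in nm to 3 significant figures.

7.60 nm

The Lyman series terminates on n_f = 1; the first line has n_i = 1+1 = 2.
ΔE = 217.6 × (1/1² − 1/2²) = 163.2 eV.
λ = 1240 / 163.2 = 7.60 nm.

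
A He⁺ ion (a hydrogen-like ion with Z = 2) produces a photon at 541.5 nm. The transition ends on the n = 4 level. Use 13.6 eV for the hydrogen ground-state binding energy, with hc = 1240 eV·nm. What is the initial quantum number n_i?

n_i = 7

The photon energy is ΔE = hc/λ = 1240 / 541.5 = 2.290 eV.
With Z = 2, ΔE = 54.40 × (1/n_f² − 1/n_i²), so 1/n_f² − 1/n_i² = 0.04209.
With n_f = 4: 1/n_i² = 1/16 − 0.04209 = 0.02041, so n_i ≈ 7.00.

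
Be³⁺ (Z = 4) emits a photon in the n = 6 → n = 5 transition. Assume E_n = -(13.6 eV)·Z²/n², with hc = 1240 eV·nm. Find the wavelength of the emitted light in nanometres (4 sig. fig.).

For Z = 4 the level energies scale as Z², so the effective Rydberg energy is 13.6 × 16 = 217.6 eV.
ΔE = 217.6 × (1/5² − 1/6²) = 217.6 × 0.01222 = 2.660 eV.
λ = hc/ΔE = 1240 / 2.660 = 466.2 nm.

466.2 nm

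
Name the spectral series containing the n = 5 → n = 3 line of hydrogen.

Paschen

The series is set by the lower level: n_f = 3 is the Paschen series.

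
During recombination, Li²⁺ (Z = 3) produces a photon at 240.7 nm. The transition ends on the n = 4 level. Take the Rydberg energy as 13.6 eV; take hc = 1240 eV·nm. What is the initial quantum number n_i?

The photon energy is ΔE = hc/λ = 1240 / 240.7 = 5.152 eV.
With Z = 3, ΔE = 122.4 × (1/n_f² − 1/n_i²), so 1/n_f² − 1/n_i² = 0.04209.
With n_f = 4: 1/n_i² = 1/16 − 0.04209 = 0.02041, so n_i ≈ 7.00.

n_i = 7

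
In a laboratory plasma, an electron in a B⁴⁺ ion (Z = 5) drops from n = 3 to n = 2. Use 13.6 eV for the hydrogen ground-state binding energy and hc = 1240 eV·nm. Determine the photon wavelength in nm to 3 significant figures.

For Z = 5 the level energies scale as Z², so the effective Rydberg energy is 13.6 × 25 = 340.0 eV.
ΔE = 340.0 × (1/2² − 1/3²) = 340.0 × 0.1389 = 47.22 eV.
λ = hc/ΔE = 1240 / 47.22 = 26.3 nm.

26.3 nm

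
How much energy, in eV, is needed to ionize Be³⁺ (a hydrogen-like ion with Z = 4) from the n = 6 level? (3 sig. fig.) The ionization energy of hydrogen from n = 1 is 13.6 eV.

E_n = −13.6 Z²/n² = −217.6/n² eV for Z = 4.
E_6 = −217.6/36 = −6.04 eV, so ionization (to E = 0) requires 6.04 eV.

6.04 eV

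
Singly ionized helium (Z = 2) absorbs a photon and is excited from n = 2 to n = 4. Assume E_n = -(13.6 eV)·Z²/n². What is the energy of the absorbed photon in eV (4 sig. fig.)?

The Bohr energies scale as Z², so for Z = 2: E_n = −54.40/n² eV.
E_4 = −54.40/16 = −3.400 eV and E_2 = −54.40/4 = −13.60 eV.
The photon energy is |E_4 − E_2| = 10.20 eV.

10.20 eV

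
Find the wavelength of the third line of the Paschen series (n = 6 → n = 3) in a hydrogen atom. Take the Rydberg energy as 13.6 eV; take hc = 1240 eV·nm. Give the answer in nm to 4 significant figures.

1094 nm

The Paschen series terminates on n_f = 3; the third line has n_i = 3+3 = 6.
ΔE = 13.60 × (1/3² − 1/6²) = 1.133 eV.
λ = 1240 / 1.133 = 1094 nm.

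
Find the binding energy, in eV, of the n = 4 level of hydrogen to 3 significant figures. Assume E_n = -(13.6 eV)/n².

E_4 = −13.60/16 = −0.850 eV, so ionization (to E = 0) requires 0.850 eV.

0.850 eV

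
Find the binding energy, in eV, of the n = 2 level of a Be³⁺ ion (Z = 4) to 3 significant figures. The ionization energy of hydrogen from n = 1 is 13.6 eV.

54.4 eV

E_n = −13.6 Z²/n² = −217.6/n² eV for Z = 4.
E_2 = −217.6/4 = −54.4 eV, so ionization (to E = 0) requires 54.4 eV.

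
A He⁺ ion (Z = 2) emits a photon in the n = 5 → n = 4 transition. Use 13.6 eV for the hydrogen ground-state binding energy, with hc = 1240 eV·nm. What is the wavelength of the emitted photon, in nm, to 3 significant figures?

For Z = 2 the level energies scale as Z², so the effective Rydberg energy is 13.6 × 4 = 54.40 eV.
ΔE = 54.40 × (1/4² − 1/5²) = 54.40 × 0.02250 = 1.224 eV.
λ = hc/ΔE = 1240 / 1.224 = 1010 nm.

1010 nm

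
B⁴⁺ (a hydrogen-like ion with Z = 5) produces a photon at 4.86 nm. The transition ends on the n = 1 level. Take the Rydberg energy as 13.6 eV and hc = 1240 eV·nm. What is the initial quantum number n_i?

The photon energy is ΔE = hc/λ = 1240 / 4.86 = 255.1 eV.
With Z = 5, ΔE = 340.0 × (1/n_f² − 1/n_i²), so 1/n_f² − 1/n_i² = 0.7504.
With n_f = 1: 1/n_i² = 1/1 − 0.7504 = 0.2496, so n_i ≈ 2.00.

n_i = 2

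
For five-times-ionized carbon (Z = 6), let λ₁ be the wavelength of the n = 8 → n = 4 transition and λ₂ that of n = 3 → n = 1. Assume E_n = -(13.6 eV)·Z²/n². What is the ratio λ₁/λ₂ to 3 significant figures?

19.0

λ ∝ 1/ΔE ∝ 1/(1/n_f² − 1/n_i²), and the Z² and hc factors cancel in the ratio.
λ₁/λ₂ = (1/1² − 1/3²)/(1/4² − 1/8²) = 0.8889/0.04688 = 19.0.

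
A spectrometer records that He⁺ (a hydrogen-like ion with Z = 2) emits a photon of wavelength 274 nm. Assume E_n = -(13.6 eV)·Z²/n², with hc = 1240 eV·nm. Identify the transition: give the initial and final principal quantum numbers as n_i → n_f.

The photon energy is ΔE = hc/λ = 1240 / 274 = 4.526 eV.
With Z = 2, ΔE = 54.40 × (1/n_f² − 1/n_i²), so 1/n_f² − 1/n_i² = 0.08319.
Trying n_f = 3 gives 1/n_i² = 0.02792, i.e. n_i ≈ 6; this pair matches.

n_i = 6, n_f = 3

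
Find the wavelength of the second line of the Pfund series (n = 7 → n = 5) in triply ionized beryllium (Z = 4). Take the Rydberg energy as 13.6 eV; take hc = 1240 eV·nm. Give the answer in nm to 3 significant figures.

291 nm

The Pfund series terminates on n_f = 5; the second line has n_i = 5+2 = 7.
ΔE = 217.6 × (1/5² − 1/7²) = 4.263 eV.
λ = 1240 / 4.263 = 291 nm.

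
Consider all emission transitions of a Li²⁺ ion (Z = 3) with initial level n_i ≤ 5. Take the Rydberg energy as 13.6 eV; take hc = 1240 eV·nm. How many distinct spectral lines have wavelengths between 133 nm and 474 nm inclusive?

Enumerate all n_i → n_f pairs with 1 ≤ n_f < n_i ≤ 5 and compute λ = 1240 / [13.6·9·(1/n_f² − 1/n_i²)].
Lines falling in [133, 474] nm: 5→3 (142.5 nm), 4→3 (208.4 nm), 5→4 (450.3 nm).

3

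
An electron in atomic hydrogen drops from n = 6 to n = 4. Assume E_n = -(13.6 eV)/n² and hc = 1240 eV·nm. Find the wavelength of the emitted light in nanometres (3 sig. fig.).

2630 nm

ΔE = 13.60 × (1/4² − 1/6²) = 13.60 × 0.03472 = 0.4722 eV.
λ = hc/ΔE = 1240 / 0.4722 = 2630 nm.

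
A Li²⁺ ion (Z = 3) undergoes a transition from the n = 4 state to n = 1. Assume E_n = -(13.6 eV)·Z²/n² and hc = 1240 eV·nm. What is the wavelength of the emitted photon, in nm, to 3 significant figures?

10.8 nm

For Z = 3 the level energies scale as Z², so the effective Rydberg energy is 13.6 × 9 = 122.4 eV.
ΔE = 122.4 × (1/1² − 1/4²) = 122.4 × 0.9375 = 114.8 eV.
λ = hc/ΔE = 1240 / 114.8 = 10.8 nm.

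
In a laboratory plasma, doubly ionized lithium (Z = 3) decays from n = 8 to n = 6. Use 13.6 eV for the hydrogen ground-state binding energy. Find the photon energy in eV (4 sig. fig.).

1.488 eV

The Bohr energies scale as Z², so for Z = 3: E_n = −122.4/n² eV.
E_8 = −122.4/64 = −1.913 eV and E_6 = −122.4/36 = −3.400 eV.
The photon energy is |E_8 − E_6| = 1.488 eV.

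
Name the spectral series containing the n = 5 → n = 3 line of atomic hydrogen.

Paschen

The series is set by the lower level: n_f = 3 is the Paschen series.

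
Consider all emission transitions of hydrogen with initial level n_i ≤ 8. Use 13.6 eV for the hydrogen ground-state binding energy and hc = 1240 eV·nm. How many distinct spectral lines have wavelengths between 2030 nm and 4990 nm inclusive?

Enumerate all n_i → n_f pairs with 1 ≤ n_f < n_i ≤ 8 and compute λ = 1240 / [13.6·1·(1/n_f² − 1/n_i²)].
Lines falling in [2030, 4990] nm: 7→4 (2166 nm), 6→4 (2626 nm), 8→5 (3741 nm), 5→4 (4052 nm), 7→5 (4654 nm).

5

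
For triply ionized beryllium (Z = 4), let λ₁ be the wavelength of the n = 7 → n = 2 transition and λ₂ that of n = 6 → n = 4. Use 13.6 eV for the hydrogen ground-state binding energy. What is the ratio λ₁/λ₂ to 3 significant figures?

0.151

λ ∝ 1/ΔE ∝ 1/(1/n_f² − 1/n_i²), and the Z² and hc factors cancel in the ratio.
λ₁/λ₂ = (1/4² − 1/6²)/(1/2² − 1/7²) = 0.03472/0.2296 = 0.151.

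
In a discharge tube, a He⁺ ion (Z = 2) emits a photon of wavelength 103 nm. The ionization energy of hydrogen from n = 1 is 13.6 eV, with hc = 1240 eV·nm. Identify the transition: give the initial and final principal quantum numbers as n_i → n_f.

n_i = 6, n_f = 2

The photon energy is ΔE = hc/λ = 1240 / 103 = 12.04 eV.
With Z = 2, ΔE = 54.40 × (1/n_f² − 1/n_i²), so 1/n_f² − 1/n_i² = 0.2213.
Trying n_f = 2 gives 1/n_i² = 0.02870, i.e. n_i ≈ 6; this pair matches.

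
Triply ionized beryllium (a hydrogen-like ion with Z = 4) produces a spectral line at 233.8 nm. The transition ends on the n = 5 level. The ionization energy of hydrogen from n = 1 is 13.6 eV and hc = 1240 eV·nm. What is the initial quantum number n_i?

The photon energy is ΔE = hc/λ = 1240 / 233.8 = 5.304 eV.
With Z = 4, ΔE = 217.6 × (1/n_f² − 1/n_i²), so 1/n_f² − 1/n_i² = 0.02437.
With n_f = 5: 1/n_i² = 1/25 − 0.02437 = 0.01563, so n_i ≈ 8.00.

n_i = 8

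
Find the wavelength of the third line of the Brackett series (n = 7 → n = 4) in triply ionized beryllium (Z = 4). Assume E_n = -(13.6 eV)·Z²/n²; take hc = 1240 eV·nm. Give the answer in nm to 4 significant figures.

135.4 nm

The Brackett series terminates on n_f = 4; the third line has n_i = 4+3 = 7.
ΔE = 217.6 × (1/4² − 1/7²) = 9.159 eV.
λ = 1240 / 9.159 = 135.4 nm.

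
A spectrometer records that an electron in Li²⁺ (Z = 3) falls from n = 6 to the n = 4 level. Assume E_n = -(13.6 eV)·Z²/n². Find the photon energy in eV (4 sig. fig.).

The Bohr energies scale as Z², so for Z = 3: E_n = −122.4/n² eV.
E_6 = −122.4/36 = −3.400 eV and E_4 = −122.4/16 = −7.650 eV.
The photon energy is |E_6 − E_4| = 4.250 eV.

4.250 eV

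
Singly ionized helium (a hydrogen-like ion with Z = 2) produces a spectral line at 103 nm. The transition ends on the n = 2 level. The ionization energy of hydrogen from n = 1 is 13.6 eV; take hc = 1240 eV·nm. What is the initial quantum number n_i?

n_i = 6

The photon energy is ΔE = hc/λ = 1240 / 103 = 12.04 eV.
With Z = 2, ΔE = 54.40 × (1/n_f² − 1/n_i²), so 1/n_f² − 1/n_i² = 0.2213.
With n_f = 2: 1/n_i² = 1/4 − 0.2213 = 0.02870, so n_i ≈ 5.90.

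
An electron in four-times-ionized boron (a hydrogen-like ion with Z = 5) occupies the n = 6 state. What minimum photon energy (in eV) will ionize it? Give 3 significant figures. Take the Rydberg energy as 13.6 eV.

9.44 eV

E_n = −13.6 Z²/n² = −340.0/n² eV for Z = 5.
E_6 = −340.0/36 = −9.44 eV, so ionization (to E = 0) requires 9.44 eV.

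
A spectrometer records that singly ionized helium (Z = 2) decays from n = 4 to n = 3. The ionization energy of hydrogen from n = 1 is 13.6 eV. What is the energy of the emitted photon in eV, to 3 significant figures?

2.64 eV

The Bohr energies scale as Z², so for Z = 2: E_n = −54.40/n² eV.
E_4 = −54.40/16 = −3.400 eV and E_3 = −54.40/9 = −6.044 eV.
The photon energy is |E_4 − E_3| = 2.64 eV.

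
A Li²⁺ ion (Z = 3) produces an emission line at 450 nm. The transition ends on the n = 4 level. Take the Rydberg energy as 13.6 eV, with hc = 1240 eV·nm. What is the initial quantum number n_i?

The photon energy is ΔE = hc/λ = 1240 / 450 = 2.756 eV.
With Z = 3, ΔE = 122.4 × (1/n_f² − 1/n_i²), so 1/n_f² − 1/n_i² = 0.02251.
With n_f = 4: 1/n_i² = 1/16 − 0.02251 = 0.03999, so n_i ≈ 5.00.

n_i = 5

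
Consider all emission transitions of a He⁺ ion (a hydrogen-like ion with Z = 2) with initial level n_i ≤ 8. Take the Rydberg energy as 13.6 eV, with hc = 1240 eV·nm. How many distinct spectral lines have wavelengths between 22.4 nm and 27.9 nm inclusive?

6

Enumerate all n_i → n_f pairs with 1 ≤ n_f < n_i ≤ 8 and compute λ = 1240 / [13.6·4·(1/n_f² − 1/n_i²)].
Lines falling in [22.4, 27.9] nm: 8→1 (23.16 nm), 7→1 (23.27 nm), 6→1 (23.45 nm), 5→1 (23.74 nm), 4→1 (24.31 nm), 3→1 (25.64 nm).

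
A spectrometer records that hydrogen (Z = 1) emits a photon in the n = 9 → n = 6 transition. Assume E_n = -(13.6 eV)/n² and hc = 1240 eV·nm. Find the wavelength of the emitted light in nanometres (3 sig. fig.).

5910 nm

ΔE = 13.60 × (1/6² − 1/9²) = 13.60 × 0.01543 = 0.2099 eV.
λ = hc/ΔE = 1240 / 0.2099 = 5910 nm.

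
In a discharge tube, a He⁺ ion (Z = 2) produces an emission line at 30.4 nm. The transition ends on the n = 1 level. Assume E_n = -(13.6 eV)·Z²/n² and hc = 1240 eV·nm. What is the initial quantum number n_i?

The photon energy is ΔE = hc/λ = 1240 / 30.4 = 40.79 eV.
With Z = 2, ΔE = 54.40 × (1/n_f² − 1/n_i²), so 1/n_f² − 1/n_i² = 0.7498.
With n_f = 1: 1/n_i² = 1/1 − 0.7498 = 0.2502, so n_i ≈ 2.00.

n_i = 2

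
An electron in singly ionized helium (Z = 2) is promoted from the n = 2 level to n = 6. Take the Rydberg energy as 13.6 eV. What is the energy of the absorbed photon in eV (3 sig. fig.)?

The Bohr energies scale as Z², so for Z = 2: E_n = −54.40/n² eV.
E_6 = −54.40/36 = −1.511 eV and E_2 = −54.40/4 = −13.60 eV.
The photon energy is |E_6 − E_2| = 12.1 eV.

12.1 eV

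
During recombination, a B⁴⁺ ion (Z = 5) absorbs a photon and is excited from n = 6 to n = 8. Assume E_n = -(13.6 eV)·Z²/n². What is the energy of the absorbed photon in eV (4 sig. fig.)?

4.132 eV

The Bohr energies scale as Z², so for Z = 5: E_n = −340.0/n² eV.
E_8 = −340.0/64 = −5.313 eV and E_6 = −340.0/36 = −9.444 eV.
The photon energy is |E_8 − E_6| = 4.132 eV.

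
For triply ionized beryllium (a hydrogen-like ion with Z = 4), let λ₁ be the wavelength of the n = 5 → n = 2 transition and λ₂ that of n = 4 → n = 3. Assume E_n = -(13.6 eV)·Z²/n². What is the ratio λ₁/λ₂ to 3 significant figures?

0.231

λ ∝ 1/ΔE ∝ 1/(1/n_f² − 1/n_i²), and the Z² and hc factors cancel in the ratio.
λ₁/λ₂ = (1/3² − 1/4²)/(1/2² − 1/5²) = 0.04861/0.2100 = 0.231.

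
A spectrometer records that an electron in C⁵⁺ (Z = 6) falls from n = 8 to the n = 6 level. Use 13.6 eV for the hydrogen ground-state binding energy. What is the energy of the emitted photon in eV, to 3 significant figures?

The Bohr energies scale as Z², so for Z = 6: E_n = −489.6/n² eV.
E_8 = −489.6/64 = −7.650 eV and E_6 = −489.6/36 = −13.60 eV.
The photon energy is |E_8 − E_6| = 5.95 eV.

5.95 eV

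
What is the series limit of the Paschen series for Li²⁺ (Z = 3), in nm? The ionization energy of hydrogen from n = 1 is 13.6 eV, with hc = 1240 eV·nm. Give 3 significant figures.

91.2 nm

The Paschen series has lower level n_f = 3; the series limit corresponds to n_i → ∞.
ΔE_max = 13.6 × 9 / 3² = 13.60 eV.
λ_min = 1240 / 13.60 = 91.2 nm.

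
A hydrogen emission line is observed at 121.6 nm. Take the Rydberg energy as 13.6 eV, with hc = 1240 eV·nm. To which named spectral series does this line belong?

Lyman

ΔE = 1240/121.6 = 10.20 eV.
This matches 13.6 × (1/1² − 1/2²), so n_f = 1: the Lyman series.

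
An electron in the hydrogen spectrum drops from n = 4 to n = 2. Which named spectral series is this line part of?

Balmer

The series is set by the lower level: n_f = 2 is the Balmer series.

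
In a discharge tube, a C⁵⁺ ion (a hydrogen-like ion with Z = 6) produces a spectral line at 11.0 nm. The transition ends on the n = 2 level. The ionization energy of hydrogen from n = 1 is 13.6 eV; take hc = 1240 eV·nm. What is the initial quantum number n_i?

n_i = 7

The photon energy is ΔE = hc/λ = 1240 / 11.0 = 112.7 eV.
With Z = 6, ΔE = 489.6 × (1/n_f² − 1/n_i²), so 1/n_f² − 1/n_i² = 0.2302.
With n_f = 2: 1/n_i² = 1/4 − 0.2302 = 0.01976, so n_i ≈ 7.11.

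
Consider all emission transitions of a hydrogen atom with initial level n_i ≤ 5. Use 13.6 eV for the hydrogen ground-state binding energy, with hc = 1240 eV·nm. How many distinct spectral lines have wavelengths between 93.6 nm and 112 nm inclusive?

3

Enumerate all n_i → n_f pairs with 1 ≤ n_f < n_i ≤ 5 and compute λ = 1240 / [13.6·1·(1/n_f² − 1/n_i²)].
Lines falling in [93.6, 112] nm: 5→1 (94.98 nm), 4→1 (97.25 nm), 3→1 (102.6 nm).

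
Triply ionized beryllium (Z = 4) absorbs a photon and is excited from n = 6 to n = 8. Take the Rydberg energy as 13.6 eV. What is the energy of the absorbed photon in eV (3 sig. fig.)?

The Bohr energies scale as Z², so for Z = 4: E_n = −217.6/n² eV.
E_8 = −217.6/64 = −3.400 eV and E_6 = −217.6/36 = −6.044 eV.
The photon energy is |E_8 − E_6| = 2.64 eV.

2.64 eV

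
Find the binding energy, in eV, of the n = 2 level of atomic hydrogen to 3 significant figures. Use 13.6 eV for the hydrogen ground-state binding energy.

3.40 eV

E_2 = −13.60/4 = −3.40 eV, so ionization (to E = 0) requires 3.40 eV.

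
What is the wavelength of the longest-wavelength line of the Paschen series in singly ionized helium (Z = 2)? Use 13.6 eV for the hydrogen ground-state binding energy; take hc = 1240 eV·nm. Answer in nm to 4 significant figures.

The Paschen series terminates on n_f = 3; the first line has n_i = 3+1 = 4.
ΔE = 54.40 × (1/3² − 1/4²) = 2.644 eV.
λ = 1240 / 2.644 = 468.9 nm.

468.9 nm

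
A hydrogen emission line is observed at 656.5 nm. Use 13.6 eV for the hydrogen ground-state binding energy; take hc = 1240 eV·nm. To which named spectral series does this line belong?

ΔE = 1240/656.5 = 1.889 eV.
This matches 13.6 × (1/2² − 1/3²), so n_f = 2: the Balmer series.

Balmer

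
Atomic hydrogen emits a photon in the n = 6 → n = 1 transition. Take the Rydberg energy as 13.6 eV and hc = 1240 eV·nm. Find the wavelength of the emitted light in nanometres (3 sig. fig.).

ΔE = 13.60 × (1/1² − 1/6²) = 13.60 × 0.9722 = 13.22 eV.
λ = hc/ΔE = 1240 / 13.22 = 93.8 nm.
This line belongs to the Lyman series.

93.8 nm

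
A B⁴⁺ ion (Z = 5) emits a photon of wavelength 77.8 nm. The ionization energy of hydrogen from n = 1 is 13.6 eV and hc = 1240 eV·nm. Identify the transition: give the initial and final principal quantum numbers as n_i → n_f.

n_i = 8, n_f = 4

The photon energy is ΔE = hc/λ = 1240 / 77.8 = 15.94 eV.
With Z = 5, ΔE = 340.0 × (1/n_f² − 1/n_i²), so 1/n_f² − 1/n_i² = 0.04688.
Trying n_f = 4 gives 1/n_i² = 0.01562, i.e. n_i ≈ 8; this pair matches.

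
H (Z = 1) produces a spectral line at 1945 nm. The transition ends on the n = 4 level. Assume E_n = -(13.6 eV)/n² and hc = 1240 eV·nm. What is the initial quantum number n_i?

The photon energy is ΔE = hc/λ = 1240 / 1945 = 0.6375 eV.
With Z = 1, ΔE = 13.60 × (1/n_f² − 1/n_i²), so 1/n_f² − 1/n_i² = 0.04688.
With n_f = 4: 1/n_i² = 1/16 − 0.04688 = 0.01562, so n_i ≈ 8.00.

n_i = 8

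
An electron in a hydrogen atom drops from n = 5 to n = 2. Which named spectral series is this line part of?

Balmer

The series is set by the lower level: n_f = 2 is the Balmer series.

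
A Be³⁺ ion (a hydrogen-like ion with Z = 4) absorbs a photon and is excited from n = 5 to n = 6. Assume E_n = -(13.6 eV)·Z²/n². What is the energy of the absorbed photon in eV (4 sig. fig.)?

The Bohr energies scale as Z², so for Z = 4: E_n = −217.6/n² eV.
E_6 = −217.6/36 = −6.044 eV and E_5 = −217.6/25 = −8.704 eV.
The photon energy is |E_6 − E_5| = 2.660 eV.

2.660 eV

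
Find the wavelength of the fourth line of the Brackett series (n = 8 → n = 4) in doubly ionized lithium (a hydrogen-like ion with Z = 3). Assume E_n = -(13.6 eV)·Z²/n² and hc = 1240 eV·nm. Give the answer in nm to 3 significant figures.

216 nm

The Brackett series terminates on n_f = 4; the fourth line has n_i = 4+4 = 8.
ΔE = 122.4 × (1/4² − 1/8²) = 5.738 eV.
λ = 1240 / 5.738 = 216 nm.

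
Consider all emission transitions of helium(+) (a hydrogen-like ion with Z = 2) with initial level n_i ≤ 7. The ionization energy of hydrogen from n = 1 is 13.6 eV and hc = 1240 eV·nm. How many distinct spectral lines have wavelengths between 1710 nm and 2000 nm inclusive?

Enumerate all n_i → n_f pairs with 1 ≤ n_f < n_i ≤ 7 and compute λ = 1240 / [13.6·4·(1/n_f² − 1/n_i²)].
Lines falling in [1710, 2000] nm: 6→5 (1865 nm).

1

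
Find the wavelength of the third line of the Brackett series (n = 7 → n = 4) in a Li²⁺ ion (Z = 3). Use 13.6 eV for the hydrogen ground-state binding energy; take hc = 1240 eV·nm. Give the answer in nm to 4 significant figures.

The Brackett series terminates on n_f = 4; the third line has n_i = 4+3 = 7.
ΔE = 122.4 × (1/4² − 1/7²) = 5.152 eV.
λ = 1240 / 5.152 = 240.7 nm.

240.7 nm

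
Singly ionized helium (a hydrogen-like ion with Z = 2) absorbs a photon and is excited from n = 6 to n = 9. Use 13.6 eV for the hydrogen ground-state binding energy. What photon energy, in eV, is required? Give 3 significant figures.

0.840 eV

The Bohr energies scale as Z², so for Z = 2: E_n = −54.40/n² eV.
E_9 = −54.40/81 = −0.6716 eV and E_6 = −54.40/36 = −1.511 eV.
The photon energy is |E_9 − E_6| = 0.840 eV.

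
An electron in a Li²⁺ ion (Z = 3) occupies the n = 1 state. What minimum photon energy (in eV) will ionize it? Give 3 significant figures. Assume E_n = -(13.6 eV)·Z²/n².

122 eV

E_n = −13.6 Z²/n² = −122.4/n² eV for Z = 3.
E_1 = −122.4/1 = −122 eV, so ionization (to E = 0) requires 122 eV.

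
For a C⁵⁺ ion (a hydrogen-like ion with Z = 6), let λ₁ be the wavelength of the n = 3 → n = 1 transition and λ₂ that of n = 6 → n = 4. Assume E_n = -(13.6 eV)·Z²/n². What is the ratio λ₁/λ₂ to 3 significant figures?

λ ∝ 1/ΔE ∝ 1/(1/n_f² − 1/n_i²), and the Z² and hc factors cancel in the ratio.
λ₁/λ₂ = (1/4² − 1/6²)/(1/1² − 1/3²) = 0.03472/0.8889 = 0.0391.

0.0391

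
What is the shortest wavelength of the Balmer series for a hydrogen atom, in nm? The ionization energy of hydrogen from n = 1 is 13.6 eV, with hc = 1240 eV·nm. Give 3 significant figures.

365 nm

The Balmer series has lower level n_f = 2; the series limit corresponds to n_i → ∞.
ΔE_max = 13.6 × 1 / 2² = 3.400 eV.
λ_min = 1240 / 3.400 = 365 nm.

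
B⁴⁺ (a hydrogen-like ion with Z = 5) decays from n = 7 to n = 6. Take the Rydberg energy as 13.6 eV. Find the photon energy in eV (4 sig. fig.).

The Bohr energies scale as Z², so for Z = 5: E_n = −340.0/n² eV.
E_7 = −340.0/49 = −6.939 eV and E_6 = −340.0/36 = −9.444 eV.
The photon energy is |E_7 − E_6| = 2.506 eV.

2.506 eV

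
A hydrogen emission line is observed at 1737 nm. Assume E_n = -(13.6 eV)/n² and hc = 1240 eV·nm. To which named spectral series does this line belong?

ΔE = 1240/1737 = 0.7139 eV.
This matches 13.6 × (1/4² − 1/10²), so n_f = 4: the Brackett series.

Brackett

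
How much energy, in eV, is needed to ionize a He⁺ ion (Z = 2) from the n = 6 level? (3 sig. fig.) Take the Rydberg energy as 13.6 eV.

E_n = −13.6 Z²/n² = −54.40/n² eV for Z = 2.
E_6 = −54.40/36 = −1.51 eV, so ionization (to E = 0) requires 1.51 eV.

1.51 eV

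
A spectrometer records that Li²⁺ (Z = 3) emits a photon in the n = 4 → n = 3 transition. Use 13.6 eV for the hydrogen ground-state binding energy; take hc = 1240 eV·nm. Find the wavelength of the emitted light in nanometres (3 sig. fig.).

208 nm

For Z = 3 the level energies scale as Z², so the effective Rydberg energy is 13.6 × 9 = 122.4 eV.
ΔE = 122.4 × (1/3² − 1/4²) = 122.4 × 0.04861 = 5.950 eV.
λ = hc/ΔE = 1240 / 5.950 = 208 nm.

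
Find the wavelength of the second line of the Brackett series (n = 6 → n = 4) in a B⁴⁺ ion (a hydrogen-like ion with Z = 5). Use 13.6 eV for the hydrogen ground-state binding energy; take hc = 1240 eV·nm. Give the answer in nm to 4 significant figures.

105.0 nm

The Brackett series terminates on n_f = 4; the second line has n_i = 4+2 = 6.
ΔE = 340.0 × (1/4² − 1/6²) = 11.81 eV.
λ = 1240 / 11.81 = 105.0 nm.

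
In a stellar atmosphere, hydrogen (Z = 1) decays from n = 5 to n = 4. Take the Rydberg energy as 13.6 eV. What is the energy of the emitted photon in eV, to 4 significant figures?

0.3060 eV

E_5 = −13.60/25 = −0.5440 eV and E_4 = −13.60/16 = −0.8500 eV.
The photon energy is |E_5 − E_4| = 0.3060 eV.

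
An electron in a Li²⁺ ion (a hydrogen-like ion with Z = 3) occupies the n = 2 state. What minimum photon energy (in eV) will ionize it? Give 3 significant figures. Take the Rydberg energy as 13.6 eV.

30.6 eV

E_n = −13.6 Z²/n² = −122.4/n² eV for Z = 3.
E_2 = −122.4/4 = −30.6 eV, so ionization (to E = 0) requires 30.6 eV.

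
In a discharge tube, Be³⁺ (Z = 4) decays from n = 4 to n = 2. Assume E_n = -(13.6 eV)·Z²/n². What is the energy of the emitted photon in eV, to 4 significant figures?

The Bohr energies scale as Z², so for Z = 4: E_n = −217.6/n² eV.
E_4 = −217.6/16 = −13.60 eV and E_2 = −217.6/4 = −54.40 eV.
The photon energy is |E_4 − E_2| = 40.80 eV.

40.80 eV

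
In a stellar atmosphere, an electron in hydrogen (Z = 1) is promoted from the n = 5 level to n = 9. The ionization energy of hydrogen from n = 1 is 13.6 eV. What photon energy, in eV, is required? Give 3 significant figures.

E_9 = −13.60/81 = −0.1679 eV and E_5 = −13.60/25 = −0.5440 eV.
The photon energy is |E_9 − E_5| = 0.376 eV.

0.376 eV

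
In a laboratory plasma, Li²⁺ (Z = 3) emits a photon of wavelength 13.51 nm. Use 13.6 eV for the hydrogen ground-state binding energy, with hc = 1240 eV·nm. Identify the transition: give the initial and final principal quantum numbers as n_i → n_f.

The photon energy is ΔE = hc/λ = 1240 / 13.51 = 91.78 eV.
With Z = 3, ΔE = 122.4 × (1/n_f² − 1/n_i²), so 1/n_f² − 1/n_i² = 0.7499.
Trying n_f = 1 gives 1/n_i² = 0.2501, i.e. n_i ≈ 2; this pair matches.

n_i = 2, n_f = 1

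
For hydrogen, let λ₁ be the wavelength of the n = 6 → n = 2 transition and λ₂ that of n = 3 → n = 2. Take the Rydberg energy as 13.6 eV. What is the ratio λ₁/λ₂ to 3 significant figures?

0.625

λ ∝ 1/ΔE ∝ 1/(1/n_f² − 1/n_i²), and the Z² and hc factors cancel in the ratio.
λ₁/λ₂ = (1/2² − 1/3²)/(1/2² − 1/6²) = 0.1389/0.2222 = 0.625.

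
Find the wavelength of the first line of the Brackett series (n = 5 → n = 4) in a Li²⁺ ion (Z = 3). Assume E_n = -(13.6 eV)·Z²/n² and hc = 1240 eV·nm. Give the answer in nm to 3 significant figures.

The Brackett series terminates on n_f = 4; the first line has n_i = 4+1 = 5.
ΔE = 122.4 × (1/4² − 1/5²) = 2.754 eV.
λ = 1240 / 2.754 = 450 nm.

450 nm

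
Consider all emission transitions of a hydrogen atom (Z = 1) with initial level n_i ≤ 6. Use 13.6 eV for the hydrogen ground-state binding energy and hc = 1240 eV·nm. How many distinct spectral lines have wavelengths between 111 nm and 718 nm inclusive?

Enumerate all n_i → n_f pairs with 1 ≤ n_f < n_i ≤ 6 and compute λ = 1240 / [13.6·1·(1/n_f² − 1/n_i²)].
Lines falling in [111, 718] nm: 2→1 (121.6 nm), 6→2 (410.3 nm), 5→2 (434.2 nm), 4→2 (486.3 nm), 3→2 (656.5 nm).

5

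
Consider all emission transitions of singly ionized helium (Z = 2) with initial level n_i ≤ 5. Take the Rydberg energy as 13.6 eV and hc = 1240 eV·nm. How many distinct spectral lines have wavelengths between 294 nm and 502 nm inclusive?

Enumerate all n_i → n_f pairs with 1 ≤ n_f < n_i ≤ 5 and compute λ = 1240 / [13.6·4·(1/n_f² − 1/n_i²)].
Lines falling in [294, 502] nm: 5→3 (320.5 nm), 4→3 (468.9 nm).

2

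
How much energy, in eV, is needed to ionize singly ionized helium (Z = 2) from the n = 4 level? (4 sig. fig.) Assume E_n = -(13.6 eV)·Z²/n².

E_n = −13.6 Z²/n² = −54.40/n² eV for Z = 2.
E_4 = −54.40/16 = −3.400 eV, so ionization (to E = 0) requires 3.400 eV.

3.400 eV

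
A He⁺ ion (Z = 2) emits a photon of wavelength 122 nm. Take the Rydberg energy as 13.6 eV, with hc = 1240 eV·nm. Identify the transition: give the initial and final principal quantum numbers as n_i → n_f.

The photon energy is ΔE = hc/λ = 1240 / 122 = 10.16 eV.
With Z = 2, ΔE = 54.40 × (1/n_f² − 1/n_i²), so 1/n_f² − 1/n_i² = 0.1868.
Trying n_f = 2 gives 1/n_i² = 0.06316, i.e. n_i ≈ 4; this pair matches.

n_i = 4, n_f = 2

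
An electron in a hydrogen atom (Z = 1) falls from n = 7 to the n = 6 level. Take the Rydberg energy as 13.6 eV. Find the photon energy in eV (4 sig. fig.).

E_7 = −13.60/49 = −0.2776 eV and E_6 = −13.60/36 = −0.3778 eV.
The photon energy is |E_7 − E_6| = 0.1002 eV.

0.1002 eV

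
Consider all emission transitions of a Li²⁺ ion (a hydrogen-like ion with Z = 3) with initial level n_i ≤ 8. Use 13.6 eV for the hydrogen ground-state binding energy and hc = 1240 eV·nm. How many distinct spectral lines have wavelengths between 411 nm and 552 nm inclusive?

Enumerate all n_i → n_f pairs with 1 ≤ n_f < n_i ≤ 8 and compute λ = 1240 / [13.6·9·(1/n_f² − 1/n_i²)].
Lines falling in [411, 552] nm: 8→5 (415.6 nm), 5→4 (450.3 nm), 7→5 (517.1 nm).

3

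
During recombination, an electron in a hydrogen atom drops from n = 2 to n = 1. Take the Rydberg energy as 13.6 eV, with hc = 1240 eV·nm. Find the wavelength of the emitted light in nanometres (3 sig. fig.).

ΔE = 13.60 × (1/1² − 1/2²) = 13.60 × 0.7500 = 10.20 eV.
λ = hc/ΔE = 1240 / 10.20 = 122 nm.

122 nm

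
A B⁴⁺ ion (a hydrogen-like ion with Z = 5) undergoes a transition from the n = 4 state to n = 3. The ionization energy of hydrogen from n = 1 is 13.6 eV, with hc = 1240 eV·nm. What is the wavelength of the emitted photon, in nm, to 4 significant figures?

75.03 nm

For Z = 5 the level energies scale as Z², so the effective Rydberg energy is 13.6 × 25 = 340.0 eV.
ΔE = 340.0 × (1/3² − 1/4²) = 340.0 × 0.04861 = 16.53 eV.
λ = hc/ΔE = 1240 / 16.53 = 75.03 nm.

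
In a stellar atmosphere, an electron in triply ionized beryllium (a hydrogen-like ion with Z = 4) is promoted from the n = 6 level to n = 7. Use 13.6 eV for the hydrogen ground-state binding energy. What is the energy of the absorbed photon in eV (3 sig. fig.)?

The Bohr energies scale as Z², so for Z = 4: E_n = −217.6/n² eV.
E_7 = −217.6/49 = −4.441 eV and E_6 = −217.6/36 = −6.044 eV.
The photon energy is |E_7 − E_6| = 1.60 eV.

1.60 eV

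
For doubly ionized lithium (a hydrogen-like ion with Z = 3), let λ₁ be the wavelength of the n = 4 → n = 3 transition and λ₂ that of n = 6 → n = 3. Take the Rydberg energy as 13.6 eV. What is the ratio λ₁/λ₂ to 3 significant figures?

λ ∝ 1/ΔE ∝ 1/(1/n_f² − 1/n_i²), and the Z² and hc factors cancel in the ratio.
λ₁/λ₂ = (1/3² − 1/6²)/(1/3² − 1/4²) = 0.08333/0.04861 = 1.71.

1.71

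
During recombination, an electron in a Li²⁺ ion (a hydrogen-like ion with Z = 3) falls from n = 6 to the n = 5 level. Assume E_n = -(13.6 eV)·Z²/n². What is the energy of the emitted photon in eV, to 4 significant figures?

The Bohr energies scale as Z², so for Z = 3: E_n = −122.4/n² eV.
E_6 = −122.4/36 = −3.400 eV and E_5 = −122.4/25 = −4.896 eV.
The photon energy is |E_6 − E_5| = 1.496 eV.

1.496 eV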